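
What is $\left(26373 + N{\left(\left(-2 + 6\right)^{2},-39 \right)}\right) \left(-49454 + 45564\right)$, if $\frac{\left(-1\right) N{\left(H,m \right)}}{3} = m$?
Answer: $-103046100$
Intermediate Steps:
$N{\left(H,m \right)} = - 3 m$
$\left(26373 + N{\left(\left(-2 + 6\right)^{2},-39 \right)}\right) \left(-49454 + 45564\right) = \left(26373 - -117\right) \left(-49454 + 45564\right) = \left(26373 + 117\right) \left(-3890\right) = 26490 \left(-3890\right) = -103046100$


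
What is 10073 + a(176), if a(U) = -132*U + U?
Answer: -12983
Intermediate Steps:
a(U) = -131*U
10073 + a(176) = 10073 - 131*176 = 10073 - 23056 = -12983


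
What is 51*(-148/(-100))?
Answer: 1887/25 ≈ 75.480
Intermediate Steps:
51*(-148/(-100)) = 51*(-148*(-1)/100) = 51*(-1*(-37/25)) = 51*(37/25) = 1887/25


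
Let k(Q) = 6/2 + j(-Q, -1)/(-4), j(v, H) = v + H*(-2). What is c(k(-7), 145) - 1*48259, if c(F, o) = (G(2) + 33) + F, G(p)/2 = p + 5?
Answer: -192845/4 ≈ -48211.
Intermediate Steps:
j(v, H) = v - 2*H
G(p) = 10 + 2*p (G(p) = 2*(p + 5) = 2*(5 + p) = 10 + 2*p)
k(Q) = 5/2 + Q/4 (k(Q) = 6/2 + (-Q - 2*(-1))/(-4) = 6*(1/2) + (-Q + 2)*(-1/4) = 3 + (2 - Q)*(-1/4) = 3 + (-1/2 + Q/4) = 5/2 + Q/4)
c(F, o) = 47 + F (c(F, o) = ((10 + 2*2) + 33) + F = ((10 + 4) + 33) + F = (14 + 33) + F = 47 + F)
c(k(-7), 145) - 1*48259 = (47 + (5/2 + (1/4)*(-7))) - 1*48259 = (47 + (5/2 - 7/4)) - 48259 = (47 + 3/4) - 48259 = 191/4 - 48259 = -192845/4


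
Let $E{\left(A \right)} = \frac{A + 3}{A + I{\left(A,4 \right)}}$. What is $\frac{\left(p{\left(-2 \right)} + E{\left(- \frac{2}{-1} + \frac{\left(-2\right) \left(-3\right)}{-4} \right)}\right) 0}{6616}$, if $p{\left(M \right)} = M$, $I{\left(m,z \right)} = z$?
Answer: $0$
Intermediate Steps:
$E{\left(A \right)} = \frac{3 + A}{4 + A}$ ($E{\left(A \right)} = \frac{A + 3}{A + 4} = \frac{3 + A}{4 + A}$)
$\frac{\left(p{\left(-2 \right)} + E{\left(- \frac{2}{-1} + \frac{\left(-2\right) \left(-3\right)}{-4} \right)}\right) 0}{6616} = \frac{\left(-2 + \frac{3 + \left(- \frac{2}{-1} + \frac{\left(-2\right) \left(-3\right)}{-4}\right)}{4 + \left(- \frac{2}{-1} + \frac{\left(-2\right) \left(-3\right)}{-4}\right)}\right) 0}{6616} = \left(-2 + \frac{3 + \left(\left(-2\right) \left(-1\right) + 6 \left(- \frac{1}{4}\right)\right)}{4 + \left(\left(-2\right) \left(-1\right) + 6 \left(- \frac{1}{4}\right)\right)}\right) 0 \cdot \frac{1}{6616} = \left(-2 + \frac{3 + \left(2 - \frac{3}{2}\right)}{4 + \left(2 - \frac{3}{2}\right)}\right) 0 \cdot \frac{1}{6616} = \left(-2 + \frac{3 + \frac{1}{2}}{4 + \frac{1}{2}}\right) 0 \cdot \frac{1}{6616} = \left(-2 + \frac{1}{\frac{9}{2}} \cdot \frac{7}{2}\right) 0 \cdot \frac{1}{6616} = \left(-2 + \frac{2}{9} \cdot \frac{7}{2}\right) 0 \cdot \frac{1}{6616} = \left(-2 + \frac{7}{9}\right) 0 \cdot \frac{1}{6616} = \left(- \frac{11}{9}\right) 0 \cdot \frac{1}{6616} = 0 \cdot \frac{1}{6616} = 0$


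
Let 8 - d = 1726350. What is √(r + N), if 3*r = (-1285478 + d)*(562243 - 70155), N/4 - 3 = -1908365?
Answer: 2*I*√123508615042 ≈ 7.0288e+5*I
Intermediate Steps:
d = -1726342 (d = 8 - 1*1726350 = 8 - 1726350 = -1726342)
N = -7633448 (N = 12 + 4*(-1908365) = 12 - 7633460 = -7633448)
r = -494026826720 (r = ((-1285478 - 1726342)*(562243 - 70155))/3 = (-3011820*492088)/3 = (⅓)*(-1482080480160) = -494026826720)
√(r + N) = √(-494026826720 - 7633448) = √(-494034460168) = 2*I*√123508615042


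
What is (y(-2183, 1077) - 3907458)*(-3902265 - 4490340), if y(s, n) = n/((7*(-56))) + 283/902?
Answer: 5797676534683761975/176792 ≈ 3.2794e+13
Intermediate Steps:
y(s, n) = 283/902 - n/392 (y(s, n) = n/(-392) + 283*(1/902) = n*(-1/392) + 283/902 = -n/392 + 283/902 = 283/902 - n/392)
(y(-2183, 1077) - 3907458)*(-3902265 - 4490340) = ((283/902 - 1/392*1077) - 3907458)*(-3902265 - 4490340) = ((283/902 - 1077/392) - 3907458)*(-8392605) = (-430259/176792 - 3907458)*(-8392605) = -690807744995/176792*(-8392605) = 5797676534683761975/176792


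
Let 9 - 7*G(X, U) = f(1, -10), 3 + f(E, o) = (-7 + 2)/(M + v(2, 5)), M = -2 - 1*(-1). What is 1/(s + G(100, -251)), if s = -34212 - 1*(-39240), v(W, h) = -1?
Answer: 14/70411 ≈ 0.00019883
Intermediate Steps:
M = -1 (M = -2 + 1 = -1)
f(E, o) = -½ (f(E, o) = -3 + (-7 + 2)/(-1 - 1) = -3 - 5/(-2) = -3 - 5*(-½) = -3 + 5/2 = -½)
G(X, U) = 19/14 (G(X, U) = 9/7 - ⅐*(-½) = 9/7 + 1/14 = 19/14)
s = 5028 (s = -34212 + 39240 = 5028)
1/(s + G(100, -251)) = 1/(5028 + 19/14) = 1/(70411/14) = 14/70411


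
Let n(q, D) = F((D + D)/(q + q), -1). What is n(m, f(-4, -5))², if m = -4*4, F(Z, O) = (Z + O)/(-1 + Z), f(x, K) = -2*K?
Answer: 1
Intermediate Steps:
F(Z, O) = (O + Z)/(-1 + Z)
m = -16
n(q, D) = 1 (n(q, D) = (-1 + (D + D)/(q + q))/(-1 + (D + D)/(q + q)) = (-1 + (2*D)/((2*q)))/(-1 + (2*D)/((2*q))) = (-1 + (2*D)*(1/(2*q)))/(-1 + (2*D)*(1/(2*q))) = (-1 + D/q)/(-1 + D/q) = 1)
n(m, f(-4, -5))² = 1² = 1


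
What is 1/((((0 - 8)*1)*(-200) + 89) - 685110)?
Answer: -1/683421 ≈ -1.4632e-6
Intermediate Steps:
1/((((0 - 8)*1)*(-200) + 89) - 685110) = 1/((-8*1*(-200) + 89) - 685110) = 1/((-8*(-200) + 89) - 685110) = 1/((1600 + 89) - 685110) = 1/(1689 - 685110) = 1/(-683421) = -1/683421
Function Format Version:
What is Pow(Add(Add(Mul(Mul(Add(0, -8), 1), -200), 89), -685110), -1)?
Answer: Rational(-1, 683421) ≈ -1.4632e-6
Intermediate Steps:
Pow(Add(Add(Mul(Mul(Add(0, -8), 1), -200), 89), -685110), -1) = Pow(Add(Add(Mul(Mul(-8, 1), -200), 89), -685110), -1) = Pow(Add(Add(Mul(-8, -200), 89), -685110), -1) = Pow(Add(Add(1600, 89), -685110), -1) = Pow(Add(1689, -685110), -1) = Pow(-683421, -1) = Rational(-1, 683421)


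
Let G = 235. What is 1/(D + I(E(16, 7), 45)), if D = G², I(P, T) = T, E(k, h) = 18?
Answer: 1/55270 ≈ 1.8093e-5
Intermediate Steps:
D = 55225 (D = 235² = 55225)
1/(D + I(E(16, 7), 45)) = 1/(55225 + 45) = 1/55270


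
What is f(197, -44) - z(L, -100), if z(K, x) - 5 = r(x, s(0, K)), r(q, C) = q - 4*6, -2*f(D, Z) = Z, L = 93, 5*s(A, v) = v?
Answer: 141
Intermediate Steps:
s(A, v) = v/5
f(D, Z) = -Z/2
r(q, C) = -24 + q (r(q, C) = q - 24 = -24 + q)
z(K, x) = -19 + x (z(K, x) = 5 + (-24 + x) = -19 + x)
f(197, -44) - z(L, -100) = -1/2*(-44) - (-19 - 100) = 22 - 1*(-119) = 22 + 119 = 141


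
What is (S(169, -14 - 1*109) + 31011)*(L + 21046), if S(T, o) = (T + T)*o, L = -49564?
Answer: 301235634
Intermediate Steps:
S(T, o) = 2*T*o (S(T, o) = (2*T)*o = 2*T*o)
(S(169, -14 - 1*109) + 31011)*(L + 21046) = (2*169*(-14 - 1*109) + 31011)*(-49564 + 21046) = (2*169*(-14 - 109) + 31011)*(-28518) = (2*169*(-123) + 31011)*(-28518) = (-41574 + 31011)*(-28518) = -10563*(-28518) = 301235634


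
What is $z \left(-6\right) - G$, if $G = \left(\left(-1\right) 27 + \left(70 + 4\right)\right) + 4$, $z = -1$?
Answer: $-45$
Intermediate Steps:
$G = 51$ ($G = \left(-27 + 74\right) + 4 = 47 + 4 = 51$)
$z \left(-6\right) - G = \left(-1\right) \left(-6\right) - 51 = 6 - 51 = -45$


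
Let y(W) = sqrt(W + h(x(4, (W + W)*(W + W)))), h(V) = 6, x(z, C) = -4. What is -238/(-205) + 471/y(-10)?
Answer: 238/205 - 471*I/2 ≈ 1.161 - 235.5*I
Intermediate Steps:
y(W) = sqrt(6 + W) (y(W) = sqrt(W + 6) = sqrt(6 + W))
-238/(-205) + 471/y(-10) = -238/(-205) + 471/(sqrt(6 - 10)) = -238*(-1/205) + 471/(sqrt(-4)) = 238/205 + 471/((2*I)) = 238/205 + 471*(-I/2) = 238/205 - 471*I/2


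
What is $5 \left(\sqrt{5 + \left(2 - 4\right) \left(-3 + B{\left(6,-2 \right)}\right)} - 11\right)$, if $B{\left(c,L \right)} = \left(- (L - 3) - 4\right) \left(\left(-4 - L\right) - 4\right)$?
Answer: $-55 + 5 \sqrt{23} \approx -31.021$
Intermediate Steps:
$B{\left(c,L \right)} = \left(-1 - L\right) \left(-8 - L\right)$ ($B{\left(c,L \right)} = \left(- (-3 + L) - 4\right) \left(-8 - L\right) = \left(\left(3 - L\right) - 4\right) \left(-8 - L\right) = \left(-1 - L\right) \left(-8 - L\right)$)
$5 \left(\sqrt{5 + \left(2 - 4\right) \left(-3 + B{\left(6,-2 \right)}\right)} - 11\right) = 5 \left(\sqrt{5 + \left(2 - 4\right) \left(-3 + \left(8 + \left(-2\right)^{2} + 9 \left(-2\right)\right)\right)} - 11\right) = 5 \left(\sqrt{5 - 2 \left(-3 + \left(8 + 4 - 18\right)\right)} - 11\right) = 5 \left(\sqrt{5 - 2 \left(-3 - 6\right)} - 11\right) = 5 \left(\sqrt{5 - -18} - 11\right) = 5 \left(\sqrt{5 + 18} - 11\right) = 5 \left(\sqrt{23} - 11\right) = 5 \left(-11 + \sqrt{23}\right) = -55 + 5 \sqrt{23}$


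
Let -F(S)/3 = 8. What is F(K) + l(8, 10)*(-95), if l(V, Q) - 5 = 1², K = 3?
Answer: -594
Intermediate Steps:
F(S) = -24 (F(S) = -3*8 = -24)
l(V, Q) = 6 (l(V, Q) = 5 + 1² = 5 + 1 = 6)
F(K) + l(8, 10)*(-95) = -24 + 6*(-95) = -24 - 570 = -594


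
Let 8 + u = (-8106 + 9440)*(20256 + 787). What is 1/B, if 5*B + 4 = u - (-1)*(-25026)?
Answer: 5/28046324 ≈ 1.7828e-7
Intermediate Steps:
u = 28071354 (u = -8 + (-8106 + 9440)*(20256 + 787) = -8 + 1334*21043 = -8 + 28071362 = 28071354)
B = 28046324/5 (B = -⅘ + (28071354 - (-1)*(-25026))/5 = -⅘ + (28071354 - 1*25026)/5 = -⅘ + (28071354 - 25026)/5 = -⅘ + (⅕)*28046328 = -⅘ + 28046328/5 = 28046324/5 ≈ 5.6093e+6)
1/B = 1/(28046324/5) = 5/28046324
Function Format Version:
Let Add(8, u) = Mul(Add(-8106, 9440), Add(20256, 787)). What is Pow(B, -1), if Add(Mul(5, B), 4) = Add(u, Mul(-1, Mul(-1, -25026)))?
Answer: Rational(5, 28046324) ≈ 1.7828e-7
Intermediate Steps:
u = 28071354 (u = Add(-8, Mul(Add(-8106, 9440), Add(20256, 787))) = Add(-8, Mul(1334, 21043)) = Add(-8, 28071362) = 28071354)
B = Rational(28046324, 5) (B = Add(Rational(-4, 5), Mul(Rational(1, 5), Add(28071354, Mul(-1, Mul(-1, -25026))))) = Add(Rational(-4, 5), Mul(Rational(1, 5), Add(28071354, Mul(-1, 25026)))) = Add(Rational(-4, 5), Mul(Rational(1, 5), Add(28071354, -25026))) = Add(Rational(-4, 5), Mul(Rational(1, 5), 28046328)) = Add(Rational(-4, 5), Rational(28046328, 5)) = Rational(28046324, 5) ≈ 5.6093e+6)
Pow(B, -1) = Pow(Rational(28046324, 5), -1) = Rational(5, 28046324)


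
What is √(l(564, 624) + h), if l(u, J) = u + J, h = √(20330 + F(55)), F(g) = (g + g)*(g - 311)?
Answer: √(1188 + 3*I*√870) ≈ 34.491 + 1.2827*I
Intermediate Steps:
F(g) = 2*g*(-311 + g) (F(g) = (2*g)*(-311 + g) = 2*g*(-311 + g))
h = 3*I*√870 (h = √(20330 + 2*55*(-311 + 55)) = √(20330 + 2*55*(-256)) = √(20330 - 28160) = √(-7830) = 3*I*√870 ≈ 88.487*I)
l(u, J) = J + u
√(l(564, 624) + h) = √((624 + 564) + 3*I*√870) = √(1188 + 3*I*√870)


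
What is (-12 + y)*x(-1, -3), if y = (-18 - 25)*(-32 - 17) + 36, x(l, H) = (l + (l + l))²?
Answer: 19179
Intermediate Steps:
x(l, H) = 9*l² (x(l, H) = (l + 2*l)² = (3*l)² = 9*l²)
y = 2143 (y = -43*(-49) + 36 = 2107 + 36 = 2143)
(-12 + y)*x(-1, -3) = (-12 + 2143)*(9*(-1)²) = 2131*(9*1) = 2131*9 = 19179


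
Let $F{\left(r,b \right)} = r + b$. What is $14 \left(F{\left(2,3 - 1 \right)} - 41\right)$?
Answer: $-518$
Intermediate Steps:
$F{\left(r,b \right)} = b + r$
$14 \left(F{\left(2,3 - 1 \right)} - 41\right) = 14 \left(\left(\left(3 - 1\right) + 2\right) - 41\right) = 14 \left(\left(2 + 2\right) - 41\right) = 14 \left(4 - 41\right) = 14 \left(-37\right) = -518$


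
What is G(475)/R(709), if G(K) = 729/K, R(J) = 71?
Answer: 729/33725 ≈ 0.021616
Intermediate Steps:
G(475)/R(709) = (729/475)/71 = (729*(1/475))*(1/71) = (729/475)*(1/71) = 729/33725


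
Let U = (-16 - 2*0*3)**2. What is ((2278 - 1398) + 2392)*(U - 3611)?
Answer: -10977560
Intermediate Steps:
U = 256 (U = (-16 + 0*3)**2 = (-16 + 0)**2 = (-16)**2 = 256)
((2278 - 1398) + 2392)*(U - 3611) = ((2278 - 1398) + 2392)*(256 - 3611) = (880 + 2392)*(-3355) = 3272*(-3355) = -10977560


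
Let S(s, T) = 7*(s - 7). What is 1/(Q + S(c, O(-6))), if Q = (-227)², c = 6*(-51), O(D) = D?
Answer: 1/49338 ≈ 2.0268e-5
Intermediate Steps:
c = -306
Q = 51529
S(s, T) = -49 + 7*s (S(s, T) = 7*(-7 + s) = -49 + 7*s)
1/(Q + S(c, O(-6))) = 1/(51529 + (-49 + 7*(-306))) = 1/(51529 + (-49 - 2142)) = 1/(51529 - 2191) = 1/49338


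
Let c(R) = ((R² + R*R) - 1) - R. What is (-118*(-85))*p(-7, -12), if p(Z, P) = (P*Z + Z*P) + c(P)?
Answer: 4684010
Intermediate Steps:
c(R) = -1 - R + 2*R² (c(R) = ((R² + R²) - 1) - R = (2*R² - 1) - R = (-1 + 2*R²) - R = -1 - R + 2*R²)
p(Z, P) = -1 - P + 2*P² + 2*P*Z (p(Z, P) = (P*Z + Z*P) + (-1 - P + 2*P²) = (P*Z + P*Z) + (-1 - P + 2*P²) = 2*P*Z + (-1 - P + 2*P²) = -1 - P + 2*P² + 2*P*Z)
(-118*(-85))*p(-7, -12) = (-118*(-85))*(-1 - 1*(-12) + 2*(-12)² + 2*(-12)*(-7)) = 10030*(-1 + 12 + 2*144 + 168) = 10030*(-1 + 12 + 288 + 168) = 10030*467 = 4684010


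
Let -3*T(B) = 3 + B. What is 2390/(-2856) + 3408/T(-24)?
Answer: 694037/1428 ≈ 486.02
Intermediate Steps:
T(B) = -1 - B/3 (T(B) = -(3 + B)/3 = -1 - B/3)
2390/(-2856) + 3408/T(-24) = 2390/(-2856) + 3408/(-1 - ⅓*(-24)) = 2390*(-1/2856) + 3408/(-1 + 8) = -1195/1428 + 3408/7 = 694037/1428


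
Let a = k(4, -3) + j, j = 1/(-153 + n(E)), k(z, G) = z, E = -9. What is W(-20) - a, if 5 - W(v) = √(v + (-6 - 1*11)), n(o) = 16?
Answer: 138/137 - I*√37 ≈ 1.0073 - 6.0828*I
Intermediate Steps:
j = -1/137 (j = 1/(-153 + 16) = 1/(-137) = -1/137 ≈ -0.0072993)
W(v) = 5 - √(-17 + v) (W(v) = 5 - √(v + (-6 - 1*11)) = 5 - √(v + (-6 - 11)) = 5 - √(v - 17) = 5 - √(-17 + v))
a = 547/137 (a = 4 - 1/137 = 547/137 ≈ 3.9927)
W(-20) - a = (5 - √(-17 - 20)) - 1*547/137 = (5 - √(-37)) - 547/137 = (5 - I*√37) - 547/137 = 138/137 - I*√37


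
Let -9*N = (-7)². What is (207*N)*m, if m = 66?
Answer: -74382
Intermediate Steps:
N = -49/9 (N = -⅑*(-7)² = -⅑*49 = -49/9 ≈ -5.4444)
(207*N)*m = (207*(-49/9))*66 = -1127*66 = -74382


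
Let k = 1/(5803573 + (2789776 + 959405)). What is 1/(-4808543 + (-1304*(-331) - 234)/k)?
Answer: 1/4120957739517 ≈ 2.4266e-13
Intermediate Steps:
k = 1/9552754 (k = 1/(5803573 + 3749181) = 1/9552754 ≈ 1.0468e-7)
1/(-4808543 + (-1304*(-331) - 234)/k) = 1/(-4808543 + (-1304*(-331) - 234)/(1/9552754)) = 1/(-4808543 + (431624 - 234)*9552754) = 1/(-4808543 + 431390*9552754) = 1/(-4808543 + 4120962548060) = 1/4120957739517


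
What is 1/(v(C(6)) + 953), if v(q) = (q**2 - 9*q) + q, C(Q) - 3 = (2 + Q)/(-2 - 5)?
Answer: 49/46138 ≈ 0.0010620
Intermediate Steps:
C(Q) = 19/7 - Q/7 (C(Q) = 3 + (2 + Q)/(-2 - 5) = 3 + (2 + Q)/(-7) = 3 + (2 + Q)*(-1/7) = 3 + (-2/7 - Q/7) = 19/7 - Q/7)
v(q) = q**2 - 8*q
1/(v(C(6)) + 953) = 1/((19/7 - 1/7*6)*(-8 + (19/7 - 1/7*6)) + 953) = 1/((19/7 - 6/7)*(-8 + (19/7 - 6/7)) + 953) = 1/(13*(-8 + 13/7)/7 + 953) = 1/((13/7)*(-43/7) + 953) = 1/(-559/49 + 953) = 1/(46138/49) = 49/46138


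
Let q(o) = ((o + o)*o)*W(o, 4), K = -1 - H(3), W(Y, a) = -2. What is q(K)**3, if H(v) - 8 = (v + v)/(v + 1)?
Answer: -85766121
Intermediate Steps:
H(v) = 8 + 2*v/(1 + v) (H(v) = 8 + (v + v)/(v + 1) = 8 + (2*v)/(1 + v) = 8 + 2*v/(1 + v))
K = -21/2 (K = -1 - 2*(4 + 5*3)/(1 + 3) = -1 - 2*(4 + 15)/4 = -1 - 2*19/4 = -1 - 1*19/2 = -1 - 19/2 = -21/2 ≈ -10.500)
q(o) = -4*o**2 (q(o) = ((o + o)*o)*(-2) = ((2*o)*o)*(-2) = (2*o**2)*(-2) = -4*o**2)
q(K)**3 = (-4*(-21/2)**2)**3 = (-4*441/4)**3 = (-441)**3 = -85766121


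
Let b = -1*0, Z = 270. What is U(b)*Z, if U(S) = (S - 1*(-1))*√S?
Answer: 0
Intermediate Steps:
b = 0
U(S) = √S*(1 + S) (U(S) = (S + 1)*√S = (1 + S)*√S = √S*(1 + S))
U(b)*Z = (√0*(1 + 0))*270 = (0*1)*270 = 0*270 = 0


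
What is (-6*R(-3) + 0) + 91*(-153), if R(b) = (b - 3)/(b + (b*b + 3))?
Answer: -13919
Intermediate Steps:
R(b) = (-3 + b)/(3 + b + b²) (R(b) = (-3 + b)/(b + (b² + 3)) = (-3 + b)/(b + (3 + b²)) = (-3 + b)/(3 + b + b²))
(-6*R(-3) + 0) + 91*(-153) = (-6*(-3 - 3)/(3 - 3 + (-3)²) + 0) + 91*(-153) = (-6*(-6)/(3 - 3 + 9) + 0) - 13923 = (-6*(-6)/9 + 0) - 13923 = (-2*(-6)/3 + 0) - 13923 = (-6*(-⅔) + 0) - 13923 = (4 + 0) - 13923 = 4 - 13923 = -13919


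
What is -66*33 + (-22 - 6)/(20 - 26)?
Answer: -6520/3 ≈ -2173.3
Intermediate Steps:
-66*33 + (-22 - 6)/(20 - 26) = -2178 - 28/(-6) = -2178 - 28*(-1/6) = -2178 + 14/3 = -6520/3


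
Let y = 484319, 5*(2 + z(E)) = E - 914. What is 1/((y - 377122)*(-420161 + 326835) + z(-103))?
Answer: -5/50021337137 ≈ -9.9957e-11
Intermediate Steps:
z(E) = -924/5 + E/5 (z(E) = -2 + (E - 914)/5 = -2 + (-914 + E)/5 = -2 + (-914/5 + E/5) = -924/5 + E/5)
1/((y - 377122)*(-420161 + 326835) + z(-103)) = 1/((484319 - 377122)*(-420161 + 326835) + (-924/5 + (1/5)*(-103))) = 1/(107197*(-93326) + (-924/5 - 103/5)) = 1/(-10004267222 - 1027/5) = 1/(-50021337137/5) = -5/50021337137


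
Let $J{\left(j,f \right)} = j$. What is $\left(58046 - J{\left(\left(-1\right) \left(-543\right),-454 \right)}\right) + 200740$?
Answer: $258243$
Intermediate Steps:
$\left(58046 - J{\left(\left(-1\right) \left(-543\right),-454 \right)}\right) + 200740 = \left(58046 - \left(-1\right) \left(-543\right)\right) + 200740 = \left(58046 - 543\right) + 200740 = 57503 + 200740 = 258243$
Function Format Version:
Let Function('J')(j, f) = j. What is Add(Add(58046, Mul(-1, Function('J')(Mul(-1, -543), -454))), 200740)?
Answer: 258243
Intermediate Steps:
Add(Add(58046, Mul(-1, Function('J')(Mul(-1, -543), -454))), 200740) = Add(Add(58046, Mul(-1, Mul(-1, -543))), 200740) = Add(Add(58046, Mul(-1, 543)), 200740) = Add(Add(58046, -543), 200740) = Add(57503, 200740) = 258243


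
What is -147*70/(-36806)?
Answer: 735/2629 ≈ 0.27957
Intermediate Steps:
-147*70/(-36806) = -10290*(-1/36806) = 735/2629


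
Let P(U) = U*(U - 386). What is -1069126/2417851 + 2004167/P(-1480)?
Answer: 1893193293437/6677330749680 ≈ 0.28353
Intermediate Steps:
P(U) = U*(-386 + U)
-1069126/2417851 + 2004167/P(-1480) = -1069126/2417851 + 2004167/((-1480*(-386 - 1480))) = -1069126*1/2417851 + 2004167/((-1480*(-1866))) = -1069126/2417851 + 2004167/2761680 = 1893193293437/6677330749680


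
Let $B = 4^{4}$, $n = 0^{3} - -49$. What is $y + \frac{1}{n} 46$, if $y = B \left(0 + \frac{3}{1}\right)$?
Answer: $\frac{37678}{49} \approx 768.94$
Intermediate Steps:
$n = 49$ ($n = 0 + 49 = 49$)
$B = 256$
$y = 768$ ($y = 256 \left(0 + \frac{3}{1}\right) = 256 \left(0 + 3 \cdot 1\right) = 256 \left(0 + 3\right) = 256 \cdot 3 = 768$)
$y + \frac{1}{n} 46 = 768 + \frac{1}{49} \cdot 46 = 768 + \frac{46}{49} = \frac{37678}{49}$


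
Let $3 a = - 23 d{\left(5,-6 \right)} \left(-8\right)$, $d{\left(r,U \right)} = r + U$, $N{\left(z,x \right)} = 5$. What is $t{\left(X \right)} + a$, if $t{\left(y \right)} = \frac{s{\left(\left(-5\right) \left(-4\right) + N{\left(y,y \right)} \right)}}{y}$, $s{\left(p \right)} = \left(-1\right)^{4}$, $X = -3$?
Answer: $- \frac{185}{3} \approx -61.667$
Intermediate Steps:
$s{\left(p \right)} = 1$
$d{\left(r,U \right)} = U + r$
$t{\left(y \right)} = \frac{1}{y}$ ($t{\left(y \right)} = 1 \frac{1}{y} = \frac{1}{y}$)
$a = - \frac{184}{3}$ ($a = \frac{- 23 \left(-6 + 5\right) \left(-8\right)}{3} = \frac{\left(-23\right) \left(-1\right) \left(-8\right)}{3} = \frac{23 \left(-8\right)}{3} = \frac{1}{3} \left(-184\right) = - \frac{184}{3} \approx -61.333$)
$t{\left(X \right)} + a = \frac{1}{-3} - \frac{184}{3} = - \frac{1}{3} - \frac{184}{3} = - \frac{185}{3}$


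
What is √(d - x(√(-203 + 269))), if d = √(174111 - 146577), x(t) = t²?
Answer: √(-66 + √27534) ≈ 9.9967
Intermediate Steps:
d = √27534 ≈ 165.93
√(d - x(√(-203 + 269))) = √(√27534 - (√(-203 + 269))²) = √(√27534 - (√66)²) = √(√27534 - 1*66) = √(√27534 - 66) = √(-66 + √27534)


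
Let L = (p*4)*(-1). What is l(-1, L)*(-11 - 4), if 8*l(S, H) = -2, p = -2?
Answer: 15/4 ≈ 3.7500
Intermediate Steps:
L = 8 (L = -2*4*(-1) = -8*(-1) = 8)
l(S, H) = -1/4 (l(S, H) = (1/8)*(-2) = -1/4)
l(-1, L)*(-11 - 4) = -(-11 - 4)/4 = -1/4*(-15) = 15/4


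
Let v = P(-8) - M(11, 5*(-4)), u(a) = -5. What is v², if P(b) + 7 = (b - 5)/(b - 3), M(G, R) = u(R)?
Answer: 81/121 ≈ 0.66942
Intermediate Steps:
M(G, R) = -5
P(b) = -7 + (-5 + b)/(-3 + b) (P(b) = -7 + (b - 5)/(b - 3) = -7 + (-5 + b)/(-3 + b))
v = -9/11 (v = 2*(8 - 3*(-8))/(-3 - 8) - 1*(-5) = 2*(8 + 24)/(-11) + 5 = 2*(-1/11)*32 + 5 = -64/11 + 5 = -9/11 ≈ -0.81818)
v² = (-9/11)² = 81/121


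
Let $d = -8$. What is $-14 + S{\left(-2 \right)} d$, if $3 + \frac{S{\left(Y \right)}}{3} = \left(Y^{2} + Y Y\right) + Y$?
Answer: $-86$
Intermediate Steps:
$S{\left(Y \right)} = -9 + 3 Y + 6 Y^{2}$ ($S{\left(Y \right)} = -9 + 3 \left(\left(Y^{2} + Y Y\right) + Y\right) = -9 + 3 \left(\left(Y^{2} + Y^{2}\right) + Y\right) = -9 + 3 \left(2 Y^{2} + Y\right) = -9 + 3 \left(Y + 2 Y^{2}\right) = -9 + \left(3 Y + 6 Y^{2}\right) = -9 + 3 Y + 6 Y^{2}$)
$-14 + S{\left(-2 \right)} d = -14 + \left(-9 + 3 \left(-2\right) + 6 \left(-2\right)^{2}\right) \left(-8\right) = -14 + \left(-9 - 6 + 6 \cdot 4\right) \left(-8\right) = -14 + \left(-9 - 6 + 24\right) \left(-8\right) = -14 + 9 \left(-8\right) = -14 - 72 = -86$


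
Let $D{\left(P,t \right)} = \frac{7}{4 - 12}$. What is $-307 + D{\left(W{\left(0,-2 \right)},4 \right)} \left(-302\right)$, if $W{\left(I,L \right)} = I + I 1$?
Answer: $- \frac{171}{4} \approx -42.75$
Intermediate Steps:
$W{\left(I,L \right)} = 2 I$ ($W{\left(I,L \right)} = I + I = 2 I$)
$D{\left(P,t \right)} = - \frac{7}{8}$ ($D{\left(P,t \right)} = \frac{7}{4 - 12} = \frac{7}{-8} = 7 \left(- \frac{1}{8}\right) = - \frac{7}{8}$)
$-307 + D{\left(W{\left(0,-2 \right)},4 \right)} \left(-302\right) = -307 - - \frac{1057}{4} = -307 + \frac{1057}{4} = - \frac{171}{4}$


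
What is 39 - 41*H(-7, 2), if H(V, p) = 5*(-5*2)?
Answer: 2089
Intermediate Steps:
H(V, p) = -50 (H(V, p) = 5*(-10) = -50)
39 - 41*H(-7, 2) = 39 - 41*(-50) = 39 + 2050 = 2089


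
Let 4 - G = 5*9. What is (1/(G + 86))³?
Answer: 1/91125 ≈ 1.0974e-5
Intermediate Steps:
G = -41 (G = 4 - 5*9 = 4 - 1*45 = 4 - 45 = -41)
(1/(G + 86))³ = (1/(-41 + 86))³ = (1/45)³ = 1/91125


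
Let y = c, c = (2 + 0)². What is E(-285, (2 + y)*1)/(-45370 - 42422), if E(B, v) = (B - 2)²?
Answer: -82369/87792 ≈ -0.93823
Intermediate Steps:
c = 4 (c = 2² = 4)
y = 4
E(B, v) = (-2 + B)²
E(-285, (2 + y)*1)/(-45370 - 42422) = (-2 - 285)²/(-45370 - 42422) = (-287)²/(-87792) = 82369*(-1/87792) = -82369/87792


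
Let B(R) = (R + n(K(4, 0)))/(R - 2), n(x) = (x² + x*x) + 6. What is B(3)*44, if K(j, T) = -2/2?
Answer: 484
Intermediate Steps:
K(j, T) = -1 (K(j, T) = -2*½ = -1)
n(x) = 6 + 2*x² (n(x) = (x² + x²) + 6 = 2*x² + 6 = 6 + 2*x²)
B(R) = (8 + R)/(-2 + R) (B(R) = (R + (6 + 2*(-1)²))/(R - 2) = (R + (6 + 2*1))/(-2 + R) = (R + (6 + 2))/(-2 + R) = (R + 8)/(-2 + R) = (8 + R)/(-2 + R))
B(3)*44 = ((8 + 3)/(-2 + 3))*44 = (11/1)*44 = (1*11)*44 = 11*44 = 484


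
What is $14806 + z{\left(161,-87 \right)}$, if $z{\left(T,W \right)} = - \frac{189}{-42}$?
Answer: $\frac{29621}{2} \approx 14811.0$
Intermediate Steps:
$z{\left(T,W \right)} = \frac{9}{2}$ ($z{\left(T,W \right)} = \left(-189\right) \left(- \frac{1}{42}\right) = \frac{9}{2}$)
$14806 + z{\left(161,-87 \right)} = 14806 + \frac{9}{2} = \frac{29621}{2}$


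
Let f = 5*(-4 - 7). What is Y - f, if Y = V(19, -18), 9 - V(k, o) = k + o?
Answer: 63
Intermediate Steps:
V(k, o) = 9 - k - o (V(k, o) = 9 - (k + o) = 9 + (-k - o) = 9 - k - o)
Y = 8 (Y = 9 - 1*19 - 1*(-18) = 9 - 19 + 18 = 8)
f = -55 (f = 5*(-11) = -55)
Y - f = 8 - 1*(-55) = 8 + 55 = 63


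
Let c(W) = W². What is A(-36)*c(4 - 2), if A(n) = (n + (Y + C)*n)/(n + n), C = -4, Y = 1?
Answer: -4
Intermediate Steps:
A(n) = -1 (A(n) = (n + (1 - 4)*n)/(n + n) = (n - 3*n)/((2*n)) = (-2*n)*(1/(2*n)) = -1)
A(-36)*c(4 - 2) = -(4 - 2)² = -1*2² = -1*4 = -4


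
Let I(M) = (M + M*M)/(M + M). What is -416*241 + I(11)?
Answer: -100250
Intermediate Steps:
I(M) = (M + M²)/(2*M) (I(M) = (M + M²)/((2*M)) = (M + M²)*(1/(2*M)) = (M + M²)/(2*M))
-416*241 + I(11) = -416*241 + (½ + (½)*11) = -100256 + (½ + 11/2) = -100256 + 6 = -100250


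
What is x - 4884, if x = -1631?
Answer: -6515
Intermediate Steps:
x - 4884 = -1631 - 4884 = -6515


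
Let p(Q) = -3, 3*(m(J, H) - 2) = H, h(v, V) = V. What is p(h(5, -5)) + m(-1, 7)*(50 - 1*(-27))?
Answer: 992/3 ≈ 330.67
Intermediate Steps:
m(J, H) = 2 + H/3
p(h(5, -5)) + m(-1, 7)*(50 - 1*(-27)) = -3 + (2 + (⅓)*7)*(50 - 1*(-27)) = -3 + (2 + 7/3)*(50 + 27) = -3 + (13/3)*77 = -3 + 1001/3 = 992/3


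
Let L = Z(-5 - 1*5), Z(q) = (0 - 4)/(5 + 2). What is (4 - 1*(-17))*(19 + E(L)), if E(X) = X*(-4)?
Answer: 447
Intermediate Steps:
Z(q) = -4/7
L = -4/7 ≈ -0.57143
E(X) = -4*X
(4 - 1*(-17))*(19 + E(L)) = (4 - 1*(-17))*(19 - 4*(-4/7)) = (4 + 17)*(19 + 16/7) = 21*(149/7) = 447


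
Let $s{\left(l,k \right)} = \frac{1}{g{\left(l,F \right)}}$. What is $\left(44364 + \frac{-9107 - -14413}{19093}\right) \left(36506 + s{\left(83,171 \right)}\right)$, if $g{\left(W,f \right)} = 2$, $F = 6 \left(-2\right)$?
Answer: $\frac{30922727073527}{19093} \approx 1.6196 \cdot 10^{9}$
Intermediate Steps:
$F = -12$
$s{\left(l,k \right)} = \frac{1}{2}$
$\left(44364 + \frac{-9107 - -14413}{19093}\right) \left(36506 + s{\left(83,171 \right)}\right) = \left(44364 + \frac{-9107 - -14413}{19093}\right) \left(36506 + \frac{1}{2}\right) = \left(44364 + \left(-9107 + 14413\right) \frac{1}{19093}\right) \frac{73013}{2} = \left(44364 + 5306 \cdot \frac{1}{19093}\right) \frac{73013}{2} = \left(44364 + \frac{5306}{19093}\right) \frac{73013}{2} = \frac{847047158}{19093} \cdot \frac{73013}{2} = \frac{30922727073527}{19093}$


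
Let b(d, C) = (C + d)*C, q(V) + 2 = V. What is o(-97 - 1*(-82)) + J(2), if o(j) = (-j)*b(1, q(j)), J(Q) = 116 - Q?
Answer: 4194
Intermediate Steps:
q(V) = -2 + V
b(d, C) = C*(C + d)
o(j) = -j*(-1 + j)*(-2 + j) (o(j) = (-j)*((-2 + j)*((-2 + j) + 1)) = (-j)*((-2 + j)*(-1 + j)) = (-j)*((-1 + j)*(-2 + j)) = -j*(-1 + j)*(-2 + j))
o(-97 - 1*(-82)) + J(2) = -(-97 - 1*(-82))*(-1 + (-97 - 1*(-82)))*(-2 + (-97 - 1*(-82))) + (116 - 1*2) = -(-97 + 82)*(-1 + (-97 + 82))*(-2 + (-97 + 82)) + (116 - 2) = -1*(-15)*(-1 - 15)*(-2 - 15) + 114 = -1*(-15)*(-16)*(-17) + 114 = 4080 + 114 = 4194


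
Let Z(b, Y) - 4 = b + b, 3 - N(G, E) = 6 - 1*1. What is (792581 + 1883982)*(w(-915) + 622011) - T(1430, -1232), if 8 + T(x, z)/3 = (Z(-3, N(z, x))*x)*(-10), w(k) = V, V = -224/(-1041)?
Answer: 1733111055206209/1041 ≈ 1.6649e+12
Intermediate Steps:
N(G, E) = -2 (N(G, E) = 3 - (6 - 1*1) = 3 - (6 - 1) = 3 - 1*5 = 3 - 5 = -2)
Z(b, Y) = 4 + 2*b (Z(b, Y) = 4 + (b + b) = 4 + 2*b)
V = 224/1041 (V = -224*(-1/1041) = 224/1041 ≈ 0.21518)
w(k) = 224/1041
T(x, z) = -24 + 60*x (T(x, z) = -24 + 3*(((4 + 2*(-3))*x)*(-10)) = -24 + 3*(((4 - 6)*x)*(-10)) = -24 + 3*(-2*x*(-10)) = -24 + 3*(20*x) = -24 + 60*x)
(792581 + 1883982)*(w(-915) + 622011) - T(1430, -1232) = (792581 + 1883982)*(224/1041 + 622011) - (-24 + 60*1430) = 2676563*(647513675/1041) - (-24 + 85800) = 1733111144499025/1041 - 1*85776 = 1733111144499025/1041 - 85776 = 1733111055206209/1041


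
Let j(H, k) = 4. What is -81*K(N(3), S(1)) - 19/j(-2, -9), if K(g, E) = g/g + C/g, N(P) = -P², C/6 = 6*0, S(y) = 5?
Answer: -343/4 ≈ -85.750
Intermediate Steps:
C = 0 (C = 6*(6*0) = 6*0 = 0)
K(g, E) = 1 (K(g, E) = g/g + 0/g = 1 + 0 = 1)
-81*K(N(3), S(1)) - 19/j(-2, -9) = -81*1 - 19/4 = -81 - 19*¼ = -81 - 19/4 = -343/4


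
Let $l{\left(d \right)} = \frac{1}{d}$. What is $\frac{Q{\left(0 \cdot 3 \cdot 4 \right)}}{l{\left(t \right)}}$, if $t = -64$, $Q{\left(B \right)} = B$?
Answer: $0$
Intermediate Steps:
$\frac{Q{\left(0 \cdot 3 \cdot 4 \right)}}{l{\left(t \right)}} = \frac{0 \cdot 3 \cdot 4}{\frac{1}{-64}} = \frac{0 \cdot 4}{- \frac{1}{64}} = 0 \left(-64\right) = 0$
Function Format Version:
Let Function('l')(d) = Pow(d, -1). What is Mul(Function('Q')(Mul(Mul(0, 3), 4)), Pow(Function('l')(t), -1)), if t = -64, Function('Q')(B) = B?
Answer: 0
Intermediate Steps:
Mul(Function('Q')(Mul(Mul(0, 3), 4)), Pow(Function('l')(t), -1)) = Mul(Mul(Mul(0, 3), 4), Pow(Pow(-64, -1), -1)) = Mul(Mul(0, 4), Pow(Rational(-1, 64), -1)) = Mul(0, -64) = 0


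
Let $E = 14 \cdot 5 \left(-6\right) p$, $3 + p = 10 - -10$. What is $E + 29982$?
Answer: $22842$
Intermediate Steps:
$p = 17$ ($p = -3 + \left(10 - -10\right) = -3 + \left(10 + 10\right) = -3 + 20 = 17$)
$E = -7140$ ($E = 14 \cdot 5 \left(-6\right) 17 = 14 \left(-30\right) 17 = \left(-420\right) 17 = -7140$)
$E + 29982 = -7140 + 29982 = 22842$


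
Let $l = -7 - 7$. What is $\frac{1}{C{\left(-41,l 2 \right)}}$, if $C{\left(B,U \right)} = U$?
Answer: $- \frac{1}{28} \approx -0.035714$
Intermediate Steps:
$l = -14$ ($l = -7 - 7 = -14$)
$\frac{1}{C{\left(-41,l 2 \right)}} = \frac{1}{\left(-14\right) 2} = \frac{1}{-28} = - \frac{1}{28}$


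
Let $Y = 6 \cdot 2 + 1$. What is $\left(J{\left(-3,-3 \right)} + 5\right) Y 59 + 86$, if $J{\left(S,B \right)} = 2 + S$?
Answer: $3154$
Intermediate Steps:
$Y = 13$ ($Y = 12 + 1 = 13$)
$\left(J{\left(-3,-3 \right)} + 5\right) Y 59 + 86 = \left(\left(2 - 3\right) + 5\right) 13 \cdot 59 + 86 = \left(-1 + 5\right) 13 \cdot 59 + 86 = 4 \cdot 13 \cdot 59 + 86 = 52 \cdot 59 + 86 = 3068 + 86 = 3154$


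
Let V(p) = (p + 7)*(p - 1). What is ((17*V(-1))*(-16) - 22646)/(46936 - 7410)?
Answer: -9691/19763 ≈ -0.49036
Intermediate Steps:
V(p) = (-1 + p)*(7 + p) (V(p) = (7 + p)*(-1 + p) = (-1 + p)*(7 + p))
((17*V(-1))*(-16) - 22646)/(46936 - 7410) = ((17*(-7 + (-1)² + 6*(-1)))*(-16) - 22646)/(46936 - 7410) = ((17*(-7 + 1 - 6))*(-16) - 22646)/39526 = ((17*(-12))*(-16) - 22646)*(1/39526) = (-204*(-16) - 22646)*(1/39526) = (3264 - 22646)*(1/39526) = -19382*1/39526 = -9691/19763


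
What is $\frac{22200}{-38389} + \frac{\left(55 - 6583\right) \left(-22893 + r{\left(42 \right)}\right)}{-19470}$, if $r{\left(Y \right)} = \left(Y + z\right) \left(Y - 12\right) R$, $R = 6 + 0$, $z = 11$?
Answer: $- \frac{557789887896}{124572305} \approx -4477.6$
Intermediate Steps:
$R = 6$
$r{\left(Y \right)} = 6 \left(-12 + Y\right) \left(11 + Y\right)$ ($r{\left(Y \right)} = \left(Y + 11\right) \left(Y - 12\right) 6 = \left(11 + Y\right) \left(-12 + Y\right) 6 = \left(-12 + Y\right) \left(11 + Y\right) 6 = 6 \left(-12 + Y\right) \left(11 + Y\right)$)
$\frac{22200}{-38389} + \frac{\left(55 - 6583\right) \left(-22893 + r{\left(42 \right)}\right)}{-19470} = \frac{22200}{-38389} + \frac{\left(55 - 6583\right) \left(-22893 - \left(1044 - 10584\right)\right)}{-19470} = 22200 \left(- \frac{1}{38389}\right) + - 6528 \left(-22893 - -9540\right) \left(- \frac{1}{19470}\right) = - \frac{22200}{38389} + - 6528 \left(-22893 - -9540\right) \left(- \frac{1}{19470}\right) = - \frac{22200}{38389} + - 6528 \left(-22893 + 9540\right) \left(- \frac{1}{19470}\right) = - \frac{22200}{38389} + \left(-6528\right) \left(-13353\right) \left(- \frac{1}{19470}\right) = - \frac{22200}{38389} + 87168384 \left(- \frac{1}{19470}\right) = - \frac{22200}{38389} - \frac{14528064}{3245} = - \frac{557789887896}{124572305}$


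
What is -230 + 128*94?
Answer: 11802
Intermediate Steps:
-230 + 128*94 = -230 + 12032 = 11802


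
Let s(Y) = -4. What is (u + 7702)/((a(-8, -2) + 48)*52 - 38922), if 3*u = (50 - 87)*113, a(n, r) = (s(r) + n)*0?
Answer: -18925/109278 ≈ -0.17318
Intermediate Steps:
a(n, r) = 0 (a(n, r) = (-4 + n)*0 = 0)
u = -4181/3 (u = ((50 - 87)*113)/3 = (-37*113)/3 = (⅓)*(-4181) = -4181/3 ≈ -1393.7)
(u + 7702)/((a(-8, -2) + 48)*52 - 38922) = (-4181/3 + 7702)/((0 + 48)*52 - 38922) = 18925/(3*(48*52 - 38922)) = 18925/(3*(2496 - 38922)) = (18925/3)/(-36426) = (18925/3)*(-1/36426) = -18925/109278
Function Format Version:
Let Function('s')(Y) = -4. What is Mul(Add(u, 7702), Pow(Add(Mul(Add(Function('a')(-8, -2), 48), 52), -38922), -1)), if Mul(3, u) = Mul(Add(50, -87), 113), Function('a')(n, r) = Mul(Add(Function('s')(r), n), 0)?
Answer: Rational(-18925, 109278) ≈ -0.17318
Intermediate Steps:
Function('a')(n, r) = 0 (Function('a')(n, r) = Mul(Add(-4, n), 0) = 0)
u = Rational(-4181, 3) (u = Mul(Rational(1, 3), Mul(Add(50, -87), 113)) = Mul(Rational(1, 3), Mul(-37, 113)) = Mul(Rational(1, 3), -4181) = Rational(-4181, 3) ≈ -1393.7)
Mul(Add(u, 7702), Pow(Add(Mul(Add(Function('a')(-8, -2), 48), 52), -38922), -1)) = Mul(Add(Rational(-4181, 3), 7702), Pow(Add(Mul(Add(0, 48), 52), -38922), -1)) = Mul(Rational(18925, 3), Pow(Add(Mul(48, 52), -38922), -1)) = Mul(Rational(18925, 3), Pow(Add(2496, -38922), -1)) = Mul(Rational(18925, 3), Pow(-36426, -1)) = Mul(Rational(18925, 3), Rational(-1, 36426)) = Rational(-18925, 109278)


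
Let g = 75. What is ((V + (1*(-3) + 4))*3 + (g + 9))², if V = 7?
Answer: 11664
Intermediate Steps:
((V + (1*(-3) + 4))*3 + (g + 9))² = ((7 + (1*(-3) + 4))*3 + (75 + 9))² = ((7 + (-3 + 4))*3 + 84)² = ((7 + 1)*3 + 84)² = (8*3 + 84)² = (24 + 84)² = 108² = 11664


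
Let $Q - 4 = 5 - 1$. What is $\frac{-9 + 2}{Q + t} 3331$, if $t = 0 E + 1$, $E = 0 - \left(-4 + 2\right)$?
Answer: $- \frac{23317}{9} \approx -2590.8$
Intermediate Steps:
$Q = 8$ ($Q = 4 + \left(5 - 1\right) = 4 + 4 = 8$)
$E = 2$ ($E = 0 - -2 = 0 + 2 = 2$)
$t = 1$ ($t = 0 \cdot 2 + 1 = 0 + 1 = 1$)
$\frac{-9 + 2}{Q + t} 3331 = \frac{-9 + 2}{8 + 1} \cdot 3331 = - \frac{7}{9} \cdot 3331 = \left(-7\right) \frac{1}{9} \cdot 3331 = \left(- \frac{7}{9}\right) 3331 = - \frac{23317}{9}$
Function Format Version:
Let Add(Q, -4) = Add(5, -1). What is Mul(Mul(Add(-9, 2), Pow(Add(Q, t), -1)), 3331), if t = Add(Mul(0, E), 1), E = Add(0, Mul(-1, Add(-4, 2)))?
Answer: Rational(-23317, 9) ≈ -2590.8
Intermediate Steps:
Q = 8 (Q = Add(4, Add(5, -1)) = Add(4, 4) = 8)
E = 2 (E = Add(0, Mul(-1, -2)) = Add(0, 2) = 2)
t = 1 (t = Add(Mul(0, 2), 1) = Add(0, 1) = 1)
Mul(Mul(Add(-9, 2), Pow(Add(Q, t), -1)), 3331) = Mul(Mul(Add(-9, 2), Pow(Add(8, 1), -1)), 3331) = Mul(Mul(-7, Pow(9, -1)), 3331) = Mul(Mul(-7, Rational(1, 9)), 3331) = Mul(Rational(-7, 9), 3331) = Rational(-23317, 9)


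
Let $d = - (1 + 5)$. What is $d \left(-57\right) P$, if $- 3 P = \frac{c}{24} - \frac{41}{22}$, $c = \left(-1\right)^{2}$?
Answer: $\frac{9139}{44} \approx 207.7$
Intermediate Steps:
$c = 1$
$d = -6$ ($d = \left(-1\right) 6 = -6$)
$P = \frac{481}{792}$ ($P = - \frac{1 \cdot \frac{1}{24} - \frac{41}{22}}{3} = - \frac{\frac{1}{24} - \frac{41}{22}}{3} = \left(- \frac{1}{3}\right) \left(- \frac{481}{264}\right) = \frac{481}{792} \approx 0.60732$)
$d \left(-57\right) P = \left(-6\right) \left(-57\right) \frac{481}{792} = 342 \cdot \frac{481}{792} = \frac{9139}{44}$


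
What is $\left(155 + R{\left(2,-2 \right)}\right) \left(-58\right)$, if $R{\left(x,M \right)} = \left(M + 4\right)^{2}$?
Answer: $-9222$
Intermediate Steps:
$R{\left(x,M \right)} = \left(4 + M\right)^{2}$
$\left(155 + R{\left(2,-2 \right)}\right) \left(-58\right) = \left(155 + \left(4 - 2\right)^{2}\right) \left(-58\right) = \left(155 + 2^{2}\right) \left(-58\right) = \left(155 + 4\right) \left(-58\right) = 159 \left(-58\right) = -9222$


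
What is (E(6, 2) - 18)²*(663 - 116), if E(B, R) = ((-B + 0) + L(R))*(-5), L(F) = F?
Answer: 2188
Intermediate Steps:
E(B, R) = -5*R + 5*B (E(B, R) = ((-B + 0) + R)*(-5) = (-B + R)*(-5) = (R - B)*(-5) = -5*R + 5*B)
(E(6, 2) - 18)²*(663 - 116) = ((-5*2 + 5*6) - 18)²*(663 - 116) = ((-10 + 30) - 18)²*547 = (20 - 18)²*547 = 2²*547 = 4*547 = 2188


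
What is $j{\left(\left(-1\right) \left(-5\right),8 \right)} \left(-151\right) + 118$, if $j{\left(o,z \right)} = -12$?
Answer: $1930$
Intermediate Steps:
$j{\left(\left(-1\right) \left(-5\right),8 \right)} \left(-151\right) + 118 = \left(-12\right) \left(-151\right) + 118 = 1812 + 118 = 1930$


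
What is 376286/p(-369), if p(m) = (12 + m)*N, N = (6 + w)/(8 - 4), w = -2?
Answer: -376286/357 ≈ -1054.0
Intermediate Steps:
N = 1 (N = (6 - 2)/(8 - 4) = 4/4 = 4*(¼) = 1)
p(m) = 12 + m (p(m) = (12 + m)*1 = 12 + m)
376286/p(-369) = 376286/(12 - 369) = 376286/(-357) = 376286*(-1/357) = -376286/357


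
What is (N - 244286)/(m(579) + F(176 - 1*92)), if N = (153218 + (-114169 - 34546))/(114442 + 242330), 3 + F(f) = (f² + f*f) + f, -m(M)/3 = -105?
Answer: -29051466763/1725349392 ≈ -16.838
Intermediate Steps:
m(M) = 315 (m(M) = -3*(-105) = 315)
F(f) = -3 + f + 2*f² (F(f) = -3 + ((f² + f*f) + f) = -3 + ((f² + f²) + f) = -3 + (2*f² + f) = -3 + (f + 2*f²) = -3 + f + 2*f²)
N = 1501/118924 (N = (153218 - 148715)/356772 = 4503*(1/356772) = 1501/118924 ≈ 0.012622)
(N - 244286)/(m(579) + F(176 - 1*92)) = (1501/118924 - 244286)/(315 + (-3 + (176 - 1*92) + 2*(176 - 1*92)²)) = -29051466763/(118924*(315 + (-3 + (176 - 92) + 2*(176 - 92)²))) = -29051466763/(118924*(315 + (-3 + 84 + 2*84²))) = -29051466763/(118924*(315 + (-3 + 84 + 2*7056))) = -29051466763/(118924*(315 + (-3 + 84 + 14112))) = -29051466763/(118924*(315 + 14193)) = -29051466763/118924/14508 = -29051466763/118924*1/14508 = -29051466763/1725349392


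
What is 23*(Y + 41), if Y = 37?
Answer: 1794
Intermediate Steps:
23*(Y + 41) = 23*(37 + 41) = 23*78 = 1794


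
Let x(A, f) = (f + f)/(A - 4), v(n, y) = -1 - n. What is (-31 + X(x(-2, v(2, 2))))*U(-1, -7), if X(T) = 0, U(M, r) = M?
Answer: 31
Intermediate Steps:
x(A, f) = 2*f/(-4 + A) (x(A, f) = (2*f)/(-4 + A) = 2*f/(-4 + A))
(-31 + X(x(-2, v(2, 2))))*U(-1, -7) = (-31 + 0)*(-1) = -31*(-1) = 31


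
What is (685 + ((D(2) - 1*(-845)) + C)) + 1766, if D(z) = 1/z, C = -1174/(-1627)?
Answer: 10729159/3254 ≈ 3297.2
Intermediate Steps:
C = 1174/1627 (C = -1174*(-1/1627) = 1174/1627 ≈ 0.72157)
(685 + ((D(2) - 1*(-845)) + C)) + 1766 = (685 + ((1/2 - 1*(-845)) + 1174/1627)) + 1766 = (685 + ((1/2 + 845) + 1174/1627)) + 1766 = (685 + (1691/2 + 1174/1627)) + 1766 = (685 + 2753605/3254) + 1766 = 4982595/3254 + 1766 = 10729159/3254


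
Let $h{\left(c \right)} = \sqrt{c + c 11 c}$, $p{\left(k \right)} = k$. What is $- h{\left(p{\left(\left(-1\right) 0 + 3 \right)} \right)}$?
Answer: $- \sqrt{102} \approx -10.1$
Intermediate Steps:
$h{\left(c \right)} = \sqrt{c + 11 c^{2}}$ ($h{\left(c \right)} = \sqrt{c + 11 c c} = \sqrt{c + 11 c^{2}}$)
$- h{\left(p{\left(\left(-1\right) 0 + 3 \right)} \right)} = - \sqrt{\left(\left(-1\right) 0 + 3\right) \left(1 + 11 \left(\left(-1\right) 0 + 3\right)\right)} = - \sqrt{\left(0 + 3\right) \left(1 + 11 \left(0 + 3\right)\right)} = - \sqrt{3 \left(1 + 11 \cdot 3\right)} = - \sqrt{3 \left(1 + 33\right)} = - \sqrt{3 \cdot 34} = - \sqrt{102}$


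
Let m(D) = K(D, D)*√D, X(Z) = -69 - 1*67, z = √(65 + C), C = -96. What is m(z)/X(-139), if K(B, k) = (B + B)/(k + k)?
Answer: -31^(¼)*√I/136 ≈ -0.012268 - 0.012268*I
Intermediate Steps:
K(B, k) = B/k (K(B, k) = (2*B)/((2*k)) = (2*B)*(1/(2*k)) = B/k)
z = I*√31 (z = √(65 - 96) = √(-31) = I*√31 ≈ 5.5678*I)
X(Z) = -136 (X(Z) = -69 - 67 = -136)
m(D) = √D (m(D) = (D/D)*√D = 1*√D = √D)
m(z)/X(-139) = √(I*√31)/(-136) = (31^(¼)*√I)*(-1/136) = -31^(¼)*√I/136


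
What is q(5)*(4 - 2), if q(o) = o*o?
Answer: 50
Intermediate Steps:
q(o) = o**2
q(5)*(4 - 2) = 5**2*(4 - 2) = 25*2 = 50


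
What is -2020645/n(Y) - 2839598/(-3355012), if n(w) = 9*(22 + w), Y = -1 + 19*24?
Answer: -3383548914263/7201533258 ≈ -469.84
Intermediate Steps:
Y = 455 (Y = -1 + 456 = 455)
n(w) = 198 + 9*w
-2020645/n(Y) - 2839598/(-3355012) = -2020645/(198 + 9*455) - 2839598/(-3355012) = -2020645/(198 + 4095) - 2839598*(-1/3355012) = -2020645/4293 + 1419799/1677506 = -3383548914263/7201533258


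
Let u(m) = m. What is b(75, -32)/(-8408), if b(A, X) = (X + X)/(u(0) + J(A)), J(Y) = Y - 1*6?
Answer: 8/72519 ≈ 0.00011032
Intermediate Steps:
J(Y) = -6 + Y (J(Y) = Y - 6 = -6 + Y)
b(A, X) = 2*X/(-6 + A) (b(A, X) = (X + X)/(0 + (-6 + A)) = (2*X)/(-6 + A) = 2*X/(-6 + A))
b(75, -32)/(-8408) = (2*(-32)/(-6 + 75))/(-8408) = (2*(-32)/69)*(-1/8408) = (2*(-32)*(1/69))*(-1/8408) = -64/69*(-1/8408) = 8/72519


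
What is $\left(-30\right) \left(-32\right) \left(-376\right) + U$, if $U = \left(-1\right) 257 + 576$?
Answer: $-360641$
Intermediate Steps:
$U = 319$ ($U = -257 + 576 = 319$)
$\left(-30\right) \left(-32\right) \left(-376\right) + U = \left(-30\right) \left(-32\right) \left(-376\right) + 319 = 960 \left(-376\right) + 319 = -360960 + 319 = -360641$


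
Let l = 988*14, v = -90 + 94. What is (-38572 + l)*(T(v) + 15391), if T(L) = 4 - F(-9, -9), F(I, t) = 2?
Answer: -380822820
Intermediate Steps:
v = 4
T(L) = 2 (T(L) = 4 - 1*2 = 4 - 2 = 2)
l = 13832
(-38572 + l)*(T(v) + 15391) = (-38572 + 13832)*(2 + 15391) = -24740*15393 = -380822820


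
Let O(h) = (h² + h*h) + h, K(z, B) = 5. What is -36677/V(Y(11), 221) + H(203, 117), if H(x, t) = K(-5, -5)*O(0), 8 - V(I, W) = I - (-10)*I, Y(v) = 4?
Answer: 36677/36 ≈ 1018.8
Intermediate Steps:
O(h) = h + 2*h² (O(h) = (h² + h²) + h = 2*h² + h = h + 2*h²)
V(I, W) = 8 - 11*I (V(I, W) = 8 - (I - (-10)*I) = 8 - (I + 10*I) = 8 - 11*I)
H(x, t) = 0 (H(x, t) = 5*(0*(1 + 2*0)) = 5*(0*(1 + 0)) = 5*(0*1) = 5*0 = 0)
-36677/V(Y(11), 221) + H(203, 117) = -36677/(8 - 11*4) + 0 = -36677/(8 - 44) + 0 = -36677/(-36) + 0 = -36677*(-1/36) + 0 = 36677/36 + 0 = 36677/36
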